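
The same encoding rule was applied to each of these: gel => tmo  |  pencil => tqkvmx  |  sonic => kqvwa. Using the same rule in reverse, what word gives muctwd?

volume

The word is reversed, then every letter is shifted forward by 8.
Undoing it on muctwd: shift back: m−8=e, u−8=m, c−8=u, t−8=l, w−8=o, d−8=v → emulov; then reverse → volume.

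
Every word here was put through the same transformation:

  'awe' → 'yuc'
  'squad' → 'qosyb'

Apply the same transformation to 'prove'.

Compare letters: a→y is +24, w→u is +24, e→c is +24 — a constant shift. This is a Caesar cipher with shift 24.
For prove: p+24=n, r+24=p, o+24=m, v+24=t, e+24=c.

npmtc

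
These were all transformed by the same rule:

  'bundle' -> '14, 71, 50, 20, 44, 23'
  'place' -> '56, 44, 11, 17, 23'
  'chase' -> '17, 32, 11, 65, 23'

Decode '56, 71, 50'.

Each letter becomes 3×(its alphabet position, a=1..z=26) + 8.
Decoding 56, 71, 50: 56→(56−8)÷3=16=p, 71→(71−8)÷3=21=u, 50→(50−8)÷3=14=n.

pun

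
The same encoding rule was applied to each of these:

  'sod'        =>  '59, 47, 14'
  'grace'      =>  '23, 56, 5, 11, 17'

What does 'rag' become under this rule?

With a=1..z=26, the number is 3·pos + 2.
Applying it to rag: r=18→56, a=1→5, g=7→23.

56, 5, 23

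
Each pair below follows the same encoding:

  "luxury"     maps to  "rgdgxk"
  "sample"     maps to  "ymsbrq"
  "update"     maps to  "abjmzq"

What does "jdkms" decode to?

dream

Shifts by position in luxury: pos 0: l→r (+6), pos 1: u→g (+12), pos 2: x→d (+6), pos 3: u→g (+12) — repeating every 2. The shifts repeat in a cycle of length 2: positions 0,1,… shift by +6, +12, then the pattern repeats.
Decoding jdkms: j−6=d, d−12=r, k−6=e, m−12=a, s−6=m.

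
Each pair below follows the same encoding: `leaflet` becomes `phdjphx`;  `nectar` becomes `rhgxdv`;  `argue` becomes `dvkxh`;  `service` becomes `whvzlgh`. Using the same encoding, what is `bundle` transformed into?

fxrhph

The shift depends on letter class: consonant l→p is +4, but vowel e→h is +3. Two shifts are in play — +3 for a/e/i/o/u, +4 for every other letter.
For bundle: b(cons)+4=f, u(vowel)+3=x, n(cons)+4=r, d(cons)+4=h, l(cons)+4=p, e(vowel)+3=h.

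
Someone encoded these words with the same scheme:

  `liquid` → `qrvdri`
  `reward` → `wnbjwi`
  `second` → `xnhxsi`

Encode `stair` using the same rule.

The shift depends on letter class: consonant l→q is +5, but vowel i→r is +9. Vowels shift forward by 9 and consonants shift forward by 5.
For stair: s(cons)+5=x, t(cons)+5=y, a(vowel)+9=j, i(vowel)+9=r, r(cons)+5=w.

xyjrw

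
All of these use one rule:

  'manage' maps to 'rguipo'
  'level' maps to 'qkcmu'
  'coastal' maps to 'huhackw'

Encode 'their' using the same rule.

In manage: m→r is +5, a→g is +6, n→u is +7, a→i is +8 — the shift increases by 1 each position. Letter i (0-indexed) is shifted by i+5, so successive shifts are 5, 6, 7, ….
Applying it to their: t+5=y, h+6=n, e+7=l, i+8=q, r+9=a.

ynlqa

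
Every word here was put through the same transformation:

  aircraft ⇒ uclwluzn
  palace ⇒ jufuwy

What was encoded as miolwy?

Compare letters: a→u is +20, i→c is +20, r→l is +20 — a constant shift. Every letter moves 20 places later in the alphabet, wrapping around z→a.
Undoing it on miolwy: m−20=s, i−20=o, o−20=u, l−20=r, w−20=c, y−20=e.

source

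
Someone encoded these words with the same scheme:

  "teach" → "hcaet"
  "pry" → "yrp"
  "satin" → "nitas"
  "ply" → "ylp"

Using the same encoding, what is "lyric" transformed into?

The output letters match the input read backwards: teach reversed is hcaet. It's just the letters in reverse order.
Applying it to lyric: reverse → ciryl.

ciryl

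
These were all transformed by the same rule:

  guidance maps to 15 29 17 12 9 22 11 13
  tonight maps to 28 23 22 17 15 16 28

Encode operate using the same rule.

23 24 13 26 9 28 13

g is letter #7 and maps to 15: an offset of 8. Each letter is replaced by its alphabet position (a=1..z=26) + 8.
On operate: o=15→23, p=16→24, e=5→13, r=18→26, a=1→9, t=20→28, e=5→13.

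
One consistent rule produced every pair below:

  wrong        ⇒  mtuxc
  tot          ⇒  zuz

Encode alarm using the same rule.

The output letters match the input read backwards, each shifted +6: wrong reversed is gnorw. Two steps: reverse the string, then apply a Caesar shift of +6.
Applying it to alarm: reverse → mrala; then shift: m+6=s, r+6=x, a+6=g, l+6=r, a+6=g.

sxgrg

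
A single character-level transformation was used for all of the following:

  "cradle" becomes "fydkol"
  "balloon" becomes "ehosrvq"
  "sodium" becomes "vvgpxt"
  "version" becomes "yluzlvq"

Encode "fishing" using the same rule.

Shifts by position in cradle: pos 0: c→f (+3), pos 1: r→y (+7), pos 2: a→d (+3), pos 3: d→k (+7) — repeating every 2. A repeating key of period 2 is used — shifts +3, +7 over and over.
Applying it to fishing: f+3=i, i+7=p, s+3=v, h+7=o, i+3=l, n+7=u, g+3=j.

ipvoluj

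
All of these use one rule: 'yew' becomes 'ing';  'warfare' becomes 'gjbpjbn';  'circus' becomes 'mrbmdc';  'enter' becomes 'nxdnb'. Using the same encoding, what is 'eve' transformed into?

nfn

The shift depends on letter class: consonant y→i is +10, but vowel e→n is +9. The rule splits by letter class: vowels +9, consonants +10.
Applying it to eve: e(vowel)+9=n, v(cons)+10=f, e(vowel)+9=n.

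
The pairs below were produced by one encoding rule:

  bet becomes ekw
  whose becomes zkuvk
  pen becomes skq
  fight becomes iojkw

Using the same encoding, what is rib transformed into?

uoe

The shift depends on letter class: consonant b→e is +3, but vowel e→k is +6. The rule splits by letter class: vowels +6, consonants +3.
For rib: r(cons)+3=u, i(vowel)+6=o, b(cons)+3=e.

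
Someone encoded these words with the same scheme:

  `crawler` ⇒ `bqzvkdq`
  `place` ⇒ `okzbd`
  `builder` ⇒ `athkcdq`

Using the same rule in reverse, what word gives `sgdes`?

Compare letters: c→b is +25, r→q is +25, a→z is +25 — a constant shift. Every letter moves 25 places later in the alphabet, wrapping around z→a.
Undoing it on sgdes: s−25=t, g−25=h, d−25=e, e−25=f, s−25=t.

theft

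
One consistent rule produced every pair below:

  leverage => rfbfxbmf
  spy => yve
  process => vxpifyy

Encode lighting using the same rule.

rjmnzjtm

The shift depends on letter class: consonant l→r is +6, but vowel e→f is +1. Two shifts are in play — +1 for a/e/i/o/u, +6 for every other letter.
Applying it to lighting: l(cons)+6=r, i(vowel)+1=j, g(cons)+6=m, h(cons)+6=n, t(cons)+6=z, i(vowel)+1=j, n(cons)+6=t, g(cons)+6=m.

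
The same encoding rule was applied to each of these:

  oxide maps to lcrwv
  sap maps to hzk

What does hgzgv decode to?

This is the alphabet-reversal cipher (Atbash): a becomes z, b becomes y, etc.
Reversing it on hgzgv: h↔s, g↔t, z↔a, g↔t, v↔e.

state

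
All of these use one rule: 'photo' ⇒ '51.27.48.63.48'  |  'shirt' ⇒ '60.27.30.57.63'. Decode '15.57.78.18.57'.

dryer

With a=1..z=26, the number is 3·pos + 3.
Reversing it on 15.57.78.18.57: 15→(15−3)÷3=4=d, 57→(57−3)÷3=18=r, 78→(78−3)÷3=25=y, 18→(18−3)÷3=5=e, 57→(57−3)÷3=18=r.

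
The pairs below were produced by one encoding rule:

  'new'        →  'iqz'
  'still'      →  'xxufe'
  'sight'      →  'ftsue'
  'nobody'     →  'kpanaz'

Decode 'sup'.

dig

The output letters match the input read backwards, each shifted +12: new reversed is wen. Read the word backwards and shift each letter +12.
Decoding sup: shift back: s−12=g, u−12=i, p−12=d → gid; then reverse → dig.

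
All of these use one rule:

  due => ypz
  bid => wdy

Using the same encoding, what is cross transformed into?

Each letter is shifted forward by 21 in the alphabet (a Caesar shift of +21).
For cross: c+21=x, r+21=m, o+21=j, s+21=n, s+21=n.

xmjnn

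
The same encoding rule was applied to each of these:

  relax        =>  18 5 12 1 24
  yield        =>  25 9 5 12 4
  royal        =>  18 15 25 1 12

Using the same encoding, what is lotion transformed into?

12 15 20 9 15 14

r is letter #18 and maps to 18: an offset of 0. Letters become their 1-indexed alphabet positions: a=1 … z=26.
For lotion: l=12→12, o=15→15, t=20→20, i=9→9, o=15→15, n=14→14.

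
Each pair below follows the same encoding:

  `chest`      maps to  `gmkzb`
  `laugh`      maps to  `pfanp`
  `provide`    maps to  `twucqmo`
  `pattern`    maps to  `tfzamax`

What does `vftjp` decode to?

In chest: c→g is +4, h→m is +5, e→k is +6, s→z is +7 — the shift increases by 1 each position. Each letter shifts forward by (position + 4), i.e. 4, 5, 6, … — the shift grows by one for each successive letter.
Undoing it on vftjp: v−4=r, f−5=a, t−6=n, j−7=c, p−8=h.

ranch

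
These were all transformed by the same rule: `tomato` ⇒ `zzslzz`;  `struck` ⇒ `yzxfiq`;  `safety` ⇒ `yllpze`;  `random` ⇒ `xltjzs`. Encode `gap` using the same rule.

mlv

The shift depends on letter class: consonant t→z is +6, but vowel o→z is +11. Two shifts are in play — +11 for a/e/i/o/u, +6 for every other letter.
For gap: g(cons)+6=m, a(vowel)+11=l, p(cons)+6=v.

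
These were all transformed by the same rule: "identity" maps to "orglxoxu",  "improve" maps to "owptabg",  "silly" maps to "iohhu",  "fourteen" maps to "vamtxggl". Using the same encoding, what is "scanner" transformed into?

i(8)→o(14) and d(3)→r(17) fit y≡15x+24 (mod 26); the inverse of 15 mod 26 is 7. Each letter's alphabet position (a=0..z=25) is mapped through 15·x+24 mod 26 — an affine cipher.
For scanner: s(18)→15·18+24≡8=i; c(2)→15·2+24≡2=c; a(0)→15·0+24≡24=y; n(13)→15·13+24≡11=l; n(13)→15·13+24≡11=l; e(4)→15·4+24≡6=g; r(17)→15·17+24≡19=t (all mod 26).

icyllgt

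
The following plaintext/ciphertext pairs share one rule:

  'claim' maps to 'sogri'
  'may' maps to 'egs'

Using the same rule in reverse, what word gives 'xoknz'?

The output letters match the input read backwards, each shifted +6: claim reversed is mialc. Two steps: reverse the string, then apply a Caesar shift of +6.
Undoing it on xoknz: shift back: x−6=r, o−6=i, k−6=e, n−6=h, z−6=t → rieht; then reverse → their.

their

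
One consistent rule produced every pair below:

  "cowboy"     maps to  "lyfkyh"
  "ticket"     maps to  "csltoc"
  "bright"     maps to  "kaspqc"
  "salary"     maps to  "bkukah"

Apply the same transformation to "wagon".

fkpyw

The shift depends on letter class: consonant c→l is +9, but vowel o→y is +10. Vowels shift forward by 10 and consonants shift forward by 9.
For wagon: w(cons)+9=f, a(vowel)+10=k, g(cons)+9=p, o(vowel)+10=y, n(cons)+9=w.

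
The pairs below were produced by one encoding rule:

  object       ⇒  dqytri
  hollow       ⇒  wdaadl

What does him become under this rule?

wxb

Compare letters: o→d is +15, b→q is +15, j→y is +15 — a constant shift. It's a constant shift of +15 (ROT15).
For him: h+15=w, i+15=x, m+15=b.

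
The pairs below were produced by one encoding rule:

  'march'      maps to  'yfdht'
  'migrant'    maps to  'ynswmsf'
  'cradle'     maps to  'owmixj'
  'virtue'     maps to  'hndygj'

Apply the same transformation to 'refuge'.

It's a Vigenère-style cipher with numeric key [12,5]: position i shifts by key[i mod 2].
For refuge: r+12=d, e+5=j, f+12=r, u+5=z, g+12=s, e+5=j.

djrzsj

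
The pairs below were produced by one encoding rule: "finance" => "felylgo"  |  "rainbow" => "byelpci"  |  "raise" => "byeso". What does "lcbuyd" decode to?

normal

f(5)→f(5) and i(8)→e(4) fit y≡17x+24 (mod 26); the inverse of 17 mod 26 is 23. This is an affine cipher: with a=0,…,z=25, each position x becomes (17x+24) mod 26.
Undoing it on lcbuyd: l(11)→23·(11−24)≡13=n; c(2)→23·(2−24)≡14=o; b(1)→23·(1−24)≡17=r; u(20)→23·(20−24)≡12=m; y(24)→23·(24−24)≡0=a; d(3)→23·(3−24)≡11=l (all mod 26).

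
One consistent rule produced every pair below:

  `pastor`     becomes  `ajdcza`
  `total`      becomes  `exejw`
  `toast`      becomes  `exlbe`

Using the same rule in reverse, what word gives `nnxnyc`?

Shifts by position in pastor: pos 0: p→a (+11), pos 1: a→j (+9), pos 2: s→d (+11), pos 3: t→c (+9) — repeating every 2. A repeating key of period 2 is used — shifts +11, +9 over and over.
Undoing it on nnxnyc: n−11=c, n−9=e, x−11=m, n−9=e, y−11=n, c−9=t.

cement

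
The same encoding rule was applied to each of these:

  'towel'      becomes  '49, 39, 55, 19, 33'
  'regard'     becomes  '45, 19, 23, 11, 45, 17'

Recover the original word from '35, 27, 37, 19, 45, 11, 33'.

t(#20)→49 and o(#15)→39: differences scale by 2, so n = 2·pos + 9. The formula is n = 2×(alphabet index, a=1) + 9.
Decoding 35, 27, 37, 19, 45, 11, 33: 35→(35−9)÷2=13=m, 27→(27−9)÷2=9=i, 37→(37−9)÷2=14=n, 19→(19−9)÷2=5=e, 45→(45−9)÷2=18=r, 11→(11−9)÷2=1=a, 33→(33−9)÷2=12=l.

mineral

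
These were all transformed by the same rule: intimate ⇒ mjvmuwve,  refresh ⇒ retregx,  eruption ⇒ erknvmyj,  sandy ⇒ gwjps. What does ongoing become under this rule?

yjiymji

i(8)→m(12) and n(13)→j(9) fit y≡15x+22 (mod 26); the inverse of 15 mod 26 is 7. Each letter's alphabet position (a=0..z=25) is mapped through 15·x+22 mod 26 — an affine cipher.
Applying it to ongoing: o(14)→15·14+22≡24=y; n(13)→15·13+22≡9=j; g(6)→15·6+22≡8=i; o(14)→15·14+22≡24=y; i(8)→15·8+22≡12=m; n(13)→15·13+22≡9=j; g(6)→15·6+22≡8=i (all mod 26).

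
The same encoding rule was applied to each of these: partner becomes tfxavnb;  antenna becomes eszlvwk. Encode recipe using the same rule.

vjipxn

The shift increases by 1 at each position, starting from +4: 4, 5, 6, ….
Applying it to recipe: r+4=v, e+5=j, c+6=i, i+7=p, p+8=x, e+9=n.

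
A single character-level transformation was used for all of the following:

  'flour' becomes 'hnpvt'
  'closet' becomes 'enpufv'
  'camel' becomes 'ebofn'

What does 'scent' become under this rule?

uefpv

Vowels shift forward by 1 and consonants shift forward by 2.
Applying it to scent: s(cons)+2=u, c(cons)+2=e, e(vowel)+1=f, n(cons)+2=p, t(cons)+2=v.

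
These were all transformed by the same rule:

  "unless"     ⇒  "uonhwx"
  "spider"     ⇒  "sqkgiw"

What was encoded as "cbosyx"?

campus

In unless: u→u is +0, n→o is +1, l→n is +2, e→h is +3 — the shift increases by 1 each position. The shift increases by 1 at each position, starting from +0: 0, 1, 2, ….
Reversing it on cbosyx: c−0=c, b−1=a, o−2=m, s−3=p, y−4=u, x−5=s.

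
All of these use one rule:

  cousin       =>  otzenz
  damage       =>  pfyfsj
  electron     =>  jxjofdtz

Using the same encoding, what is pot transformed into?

The shift depends on letter class: consonant c→o is +12, but vowel o→t is +5. Vowels shift forward by 5 and consonants shift forward by 12.
For pot: p(cons)+12=b, o(vowel)+5=t, t(cons)+12=f.

btf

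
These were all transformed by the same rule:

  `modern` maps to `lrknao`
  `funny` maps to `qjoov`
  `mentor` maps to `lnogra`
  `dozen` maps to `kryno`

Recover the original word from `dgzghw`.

stitch

m(12)→l(11) and o(14)→r(17) fit y≡3x+1 (mod 26); the inverse of 3 mod 26 is 9. Treating letters as 0–25, the rule is x ↦ 3x + 1 (mod 26).
Reversing it on dgzghw: d(3)→9·(3−1)≡18=s; g(6)→9·(6−1)≡19=t; z(25)→9·(25−1)≡8=i; g(6)→9·(6−1)≡19=t; h(7)→9·(7−1)≡2=c; w(22)→9·(22−1)≡7=h (all mod 26).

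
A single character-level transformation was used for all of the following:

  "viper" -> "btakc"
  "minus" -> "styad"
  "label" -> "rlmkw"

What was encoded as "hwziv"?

block

Shifts by position in viper: pos 0: v→b (+6), pos 1: i→t (+11), pos 2: p→a (+11), pos 3: e→k (+6), pos 4: r→c (+11) — repeating every 3. The shifts repeat in a cycle of length 3: positions 0,1,… shift by +6, +11, +11, then the pattern repeats.
Undoing it on hwziv: h−6=b, w−11=l, z−11=o, i−6=c, v−11=k.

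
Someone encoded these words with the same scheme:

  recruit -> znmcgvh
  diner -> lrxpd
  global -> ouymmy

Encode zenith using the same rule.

hnxtfu

In recruit: r→z is +8, e→n is +9, c→m is +10, r→c is +11 — the shift increases by 1 each position. Each letter shifts forward by (position + 8), i.e. 8, 9, 10, … — the shift grows by one for each successive letter.
On zenith: z+8=h, e+9=n, n+10=x, i+11=t, t+12=f, h+13=u.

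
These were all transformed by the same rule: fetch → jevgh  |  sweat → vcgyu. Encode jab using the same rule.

Two steps: reverse the string, then apply a Caesar shift of +2.
On jab: reverse → baj; then shift: b+2=d, a+2=c, j+2=l.

dcl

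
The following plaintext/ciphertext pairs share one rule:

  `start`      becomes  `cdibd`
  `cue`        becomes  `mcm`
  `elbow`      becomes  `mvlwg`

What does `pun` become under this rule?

The shift depends on letter class: consonant s→c is +10, but vowel a→i is +8. Two shifts are in play — +8 for a/e/i/o/u, +10 for every other letter.
Applying it to pun: p(cons)+10=z, u(vowel)+8=c, n(cons)+10=x.

zcx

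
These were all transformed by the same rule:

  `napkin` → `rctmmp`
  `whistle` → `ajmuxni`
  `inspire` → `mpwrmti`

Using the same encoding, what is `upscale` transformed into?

Shifts by position in napkin: pos 0: n→r (+4), pos 1: a→c (+2), pos 2: p→t (+4), pos 3: k→m (+2) — repeating every 2. It's a Vigenère-style cipher with numeric key [4,2]: position i shifts by key[i mod 2].
On upscale: u+4=y, p+2=r, s+4=w, c+2=e, a+4=e, l+2=n, e+4=i.

yrweeni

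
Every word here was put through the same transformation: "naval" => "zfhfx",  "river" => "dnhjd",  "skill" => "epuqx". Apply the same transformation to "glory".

It's a Vigenère-style cipher with numeric key [12,5]: position i shifts by key[i mod 2].
Applying it to glory: g+12=s, l+5=q, o+12=a, r+5=w, y+12=k.

sqawk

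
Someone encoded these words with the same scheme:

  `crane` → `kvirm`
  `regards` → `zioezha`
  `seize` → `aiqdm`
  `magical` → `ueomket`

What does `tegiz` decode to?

layer

Shifts by position in crane: pos 0: c→k (+8), pos 1: r→v (+4), pos 2: a→i (+8), pos 3: n→r (+4) — repeating every 2. A repeating key of period 2 is used — shifts +8, +4 over and over.
Undoing it on tegiz: t−8=l, e−4=a, g−8=y, i−4=e, z−8=r.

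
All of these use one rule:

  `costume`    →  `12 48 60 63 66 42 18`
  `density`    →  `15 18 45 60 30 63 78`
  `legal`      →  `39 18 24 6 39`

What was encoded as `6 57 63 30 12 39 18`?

article

c(#3)→12 and o(#15)→48: differences scale by 3, so n = 3·pos + 3. The formula is n = 3×(alphabet index, a=1) + 3.
Undoing it on 6 57 63 30 12 39 18: 6→(6−3)÷3=1=a, 57→(57−3)÷3=18=r, 63→(63−3)÷3=20=t, 30→(30−3)÷3=9=i, 12→(12−3)÷3=3=c, 39→(39−3)÷3=12=l, 18→(18−3)÷3=5=e.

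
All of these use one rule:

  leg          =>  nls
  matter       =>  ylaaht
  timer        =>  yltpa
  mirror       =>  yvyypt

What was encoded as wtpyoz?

shrimp

The output letters match the input read backwards, each shifted +7: leg reversed is gel. The word is reversed, then every letter is shifted forward by 7.
Undoing it on wtpyoz: shift back: w−7=p, t−7=m, p−7=i, y−7=r, o−7=h, z−7=s → pmirhs; then reverse → shrimp.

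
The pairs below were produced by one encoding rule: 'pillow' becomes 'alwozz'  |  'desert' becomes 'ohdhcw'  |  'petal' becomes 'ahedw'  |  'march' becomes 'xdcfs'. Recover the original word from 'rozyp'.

glove

Shifts by position in pillow: pos 0: p→a (+11), pos 1: i→l (+3), pos 2: l→w (+11), pos 3: l→o (+3) — repeating every 2. It's a Vigenère-style cipher with numeric key [11,3]: position i shifts by key[i mod 2].
Undoing it on rozyp: r−11=g, o−3=l, z−11=o, y−3=v, p−11=e.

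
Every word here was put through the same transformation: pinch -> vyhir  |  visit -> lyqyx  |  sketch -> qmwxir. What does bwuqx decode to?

beast

p(15)→v(21) and i(8)→y(24) fit y≡7x+20 (mod 26); the inverse of 7 mod 26 is 15. Treating letters as 0–25, the rule is x ↦ 7x + 20 (mod 26).
Undoing it on bwuqx: b(1)→15·(1−20)≡1=b; w(22)→15·(22−20)≡4=e; u(20)→15·(20−20)≡0=a; q(16)→15·(16−20)≡18=s; x(23)→15·(23−20)≡19=t (all mod 26).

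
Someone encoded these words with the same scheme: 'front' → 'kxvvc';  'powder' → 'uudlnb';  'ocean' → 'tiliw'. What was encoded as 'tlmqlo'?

In front: f→k is +5, r→x is +6, o→v is +7, n→v is +8 — the shift increases by 1 each position. Each letter shifts forward by (position + 5), i.e. 5, 6, 7, … — the shift grows by one for each successive letter.
Undoing it on tlmqlo: t−5=o, l−6=f, m−7=f, q−8=i, l−9=c, o−10=e.

office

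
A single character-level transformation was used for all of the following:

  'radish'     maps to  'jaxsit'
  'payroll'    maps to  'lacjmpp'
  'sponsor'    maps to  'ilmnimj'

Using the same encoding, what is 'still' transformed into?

ihspp

This is an affine cipher: with a=0,…,z=25, each position x becomes (25x+0) mod 26.
Applying it to still: s(18)→25·18+0≡8=i; t(19)→25·19+0≡7=h; i(8)→25·8+0≡18=s; l(11)→25·11+0≡15=p; l(11)→25·11+0≡15=p (all mod 26).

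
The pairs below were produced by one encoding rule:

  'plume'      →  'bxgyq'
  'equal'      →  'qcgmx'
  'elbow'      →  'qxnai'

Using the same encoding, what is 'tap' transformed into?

fmb

Compare letters: p→b is +12, l→x is +12, u→g is +12 — a constant shift. Every letter moves 12 places later in the alphabet, wrapping around z→a.
Applying it to tap: t+12=f, a+12=m, p+12=b.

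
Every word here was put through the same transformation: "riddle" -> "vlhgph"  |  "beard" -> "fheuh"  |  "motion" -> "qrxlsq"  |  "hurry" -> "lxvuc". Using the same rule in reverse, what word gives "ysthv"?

upper

Shifts by position in riddle: pos 0: r→v (+4), pos 1: i→l (+3), pos 2: d→h (+4), pos 3: d→g (+3) — repeating every 2. A repeating key of period 2 is used — shifts +4, +3 over and over.
Decoding ysthv: y−4=u, s−3=p, t−4=p, h−3=e, v−4=r.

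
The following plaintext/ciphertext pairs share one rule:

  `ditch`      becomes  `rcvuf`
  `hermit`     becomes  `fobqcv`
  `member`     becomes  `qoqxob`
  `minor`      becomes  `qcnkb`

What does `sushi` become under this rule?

ysyfc

d(3)→r(17) and i(8)→c(2) fit y≡23x+0 (mod 26); the inverse of 23 mod 26 is 17. This is an affine cipher: with a=0,…,z=25, each position x becomes (23x+0) mod 26.
On sushi: s(18)→23·18+0≡24=y; u(20)→23·20+0≡18=s; s(18)→23·18+0≡24=y; h(7)→23·7+0≡5=f; i(8)→23·8+0≡2=c (all mod 26).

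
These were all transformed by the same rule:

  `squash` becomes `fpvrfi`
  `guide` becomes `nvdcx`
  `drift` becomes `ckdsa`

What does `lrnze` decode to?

Treating letters as 0–25, the rule is x ↦ 21x + 17 (mod 26).
Decoding lrnze: l(11)→5·(11−17)≡22=w; r(17)→5·(17−17)≡0=a; n(13)→5·(13−17)≡6=g; z(25)→5·(25−17)≡14=o; e(4)→5·(4−17)≡13=n (all mod 26).

wagon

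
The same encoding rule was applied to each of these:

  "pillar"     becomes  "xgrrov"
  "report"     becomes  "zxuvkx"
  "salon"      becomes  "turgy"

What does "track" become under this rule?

qigxz

Read the word backwards and shift each letter +6.
Applying it to track: reverse → kcart; then shift: k+6=q, c+6=i, a+6=g, r+6=x, t+6=z.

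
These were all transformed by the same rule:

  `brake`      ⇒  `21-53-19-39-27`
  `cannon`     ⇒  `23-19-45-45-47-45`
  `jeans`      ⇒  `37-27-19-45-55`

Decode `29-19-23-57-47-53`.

b(#2)→21 and r(#18)→53: differences scale by 2, so n = 2·pos + 17. Each letter becomes 2×(its alphabet position, a=1..z=26) + 17.
Reversing it on 29-19-23-57-47-53: 29→(29−17)÷2=6=f, 19→(19−17)÷2=1=a, 23→(23−17)÷2=3=c, 57→(57−17)÷2=20=t, 47→(47−17)÷2=15=o, 53→(53−17)÷2=18=r.

factor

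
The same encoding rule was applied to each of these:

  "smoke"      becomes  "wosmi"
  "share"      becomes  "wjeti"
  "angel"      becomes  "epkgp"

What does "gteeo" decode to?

Shifts by position in smoke: pos 0: s→w (+4), pos 1: m→o (+2), pos 2: o→s (+4), pos 3: k→m (+2) — repeating every 2. A repeating key of period 2 is used — shifts +4, +2 over and over.
Decoding gteeo: g−4=c, t−2=r, e−4=a, e−2=c, o−4=k.

crack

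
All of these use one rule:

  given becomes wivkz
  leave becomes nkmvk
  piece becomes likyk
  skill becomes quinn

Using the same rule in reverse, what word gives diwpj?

g(6)→w(22) and i(8)→i(8) fit y≡19x+12 (mod 26); the inverse of 19 mod 26 is 11. This is an affine cipher: with a=0,…,z=25, each position x becomes (19x+12) mod 26.
Undoing it on diwpj: d(3)→11·(3−12)≡5=f; i(8)→11·(8−12)≡8=i; w(22)→11·(22−12)≡6=g; p(15)→11·(15−12)≡7=h; j(9)→11·(9−12)≡19=t (all mod 26).

fight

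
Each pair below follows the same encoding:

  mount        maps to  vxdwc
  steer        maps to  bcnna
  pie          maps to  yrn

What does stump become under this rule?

Compare letters: m→v is +9, o→x is +9, u→d is +9 — a constant shift. Each letter is shifted forward by 9 in the alphabet (a Caesar shift of +9).
Applying it to stump: s+9=b, t+9=c, u+9=d, m+9=v, p+9=y.

bcdvy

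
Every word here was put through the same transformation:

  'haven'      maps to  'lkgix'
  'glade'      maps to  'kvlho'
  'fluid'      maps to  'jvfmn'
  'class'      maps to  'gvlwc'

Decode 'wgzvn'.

sword

Shifts by position in haven: pos 0: h→l (+4), pos 1: a→k (+10), pos 2: v→g (+11), pos 3: e→i (+4), pos 4: n→x (+10) — repeating every 3. A repeating key of period 3 is used — shifts +4, +10, +11 over and over.
Reversing it on wgzvn: w−4=s, g−10=w, z−11=o, v−4=r, n−10=d.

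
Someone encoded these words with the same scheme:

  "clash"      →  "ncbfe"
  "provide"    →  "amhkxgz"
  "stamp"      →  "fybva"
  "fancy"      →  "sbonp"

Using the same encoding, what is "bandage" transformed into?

ubogblz

Each letter's alphabet position (a=0..z=25) is mapped through 19·x+1 mod 26 — an affine cipher.
On bandage: b(1)→19·1+1≡20=u; a(0)→19·0+1≡1=b; n(13)→19·13+1≡14=o; d(3)→19·3+1≡6=g; a(0)→19·0+1≡1=b; g(6)→19·6+1≡11=l; e(4)→19·4+1≡25=z (all mod 26).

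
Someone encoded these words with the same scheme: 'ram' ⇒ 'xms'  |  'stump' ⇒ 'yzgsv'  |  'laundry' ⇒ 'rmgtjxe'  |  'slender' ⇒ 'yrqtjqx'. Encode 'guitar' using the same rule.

mguzmx

The shift depends on letter class: consonant r→x is +6, but vowel a→m is +12. Vowels shift forward by 12 and consonants shift forward by 6.
Applying it to guitar: g(cons)+6=m, u(vowel)+12=g, i(vowel)+12=u, t(cons)+6=z, a(vowel)+12=m, r(cons)+6=x.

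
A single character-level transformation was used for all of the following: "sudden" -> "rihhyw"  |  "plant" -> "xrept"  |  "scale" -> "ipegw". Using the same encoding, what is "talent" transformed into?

xripex

Read the word backwards and shift each letter +4.
Applying it to talent: reverse → tnelat; then shift: t+4=x, n+4=r, e+4=i, l+4=p, a+4=e, t+4=x.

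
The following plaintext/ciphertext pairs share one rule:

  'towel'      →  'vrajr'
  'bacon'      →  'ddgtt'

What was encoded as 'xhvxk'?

verse

Letter i (0-indexed) is shifted by i+2, so successive shifts are 2, 3, 4, ….
Undoing it on xhvxk: x−2=v, h−3=e, v−4=r, x−5=s, k−6=e.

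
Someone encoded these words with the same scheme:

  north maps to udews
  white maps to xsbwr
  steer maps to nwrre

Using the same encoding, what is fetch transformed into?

n(13)→u(20) and o(14)→d(3) fit y≡9x+7 (mod 26); the inverse of 9 mod 26 is 3. Each letter's alphabet position (a=0..z=25) is mapped through 9·x+7 mod 26 — an affine cipher.
Applying it to fetch: f(5)→9·5+7≡0=a; e(4)→9·4+7≡17=r; t(19)→9·19+7≡22=w; c(2)→9·2+7≡25=z; h(7)→9·7+7≡18=s (all mod 26).

arwzs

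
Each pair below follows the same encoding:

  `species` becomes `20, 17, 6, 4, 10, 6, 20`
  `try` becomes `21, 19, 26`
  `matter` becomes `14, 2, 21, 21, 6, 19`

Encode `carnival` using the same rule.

s is letter #19 and maps to 20: an offset of 1. Each letter is replaced by its alphabet position (a=1..z=26) + 1.
For carnival: c=3→4, a=1→2, r=18→19, n=14→15, i=9→10, v=22→23, a=1→2, l=12→13.

4, 2, 19, 15, 10, 23, 2, 13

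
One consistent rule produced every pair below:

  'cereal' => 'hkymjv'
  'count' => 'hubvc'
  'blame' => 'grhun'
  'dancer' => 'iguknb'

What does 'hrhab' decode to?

In cereal: c→h is +5, e→k is +6, r→y is +7, e→m is +8 — the shift increases by 1 each position. The shift increases by 1 at each position, starting from +5: 5, 6, 7, ….
Decoding hrhab: h−5=c, r−6=l, h−7=a, a−8=s, b−9=s.

class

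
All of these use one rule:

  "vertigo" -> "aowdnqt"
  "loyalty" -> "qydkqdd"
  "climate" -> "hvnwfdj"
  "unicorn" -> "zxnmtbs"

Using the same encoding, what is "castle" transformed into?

hkxdqo

Shifts by position in vertigo: pos 0: v→a (+5), pos 1: e→o (+10), pos 2: r→w (+5), pos 3: t→d (+10) — repeating every 2. A repeating key of period 2 is used — shifts +5, +10 over and over.
For castle: c+5=h, a+10=k, s+5=x, t+10=d, l+5=q, e+10=o.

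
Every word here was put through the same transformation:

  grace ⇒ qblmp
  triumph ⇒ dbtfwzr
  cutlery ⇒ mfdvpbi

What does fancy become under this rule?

The shift depends on letter class: consonant g→q is +10, but vowel a→l is +11. Two shifts are in play — +11 for a/e/i/o/u, +10 for every other letter.
On fancy: f(cons)+10=p, a(vowel)+11=l, n(cons)+10=x, c(cons)+10=m, y(cons)+10=i.

plxmi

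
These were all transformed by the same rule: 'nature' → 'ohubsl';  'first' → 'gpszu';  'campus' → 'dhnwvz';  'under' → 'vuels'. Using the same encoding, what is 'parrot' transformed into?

qhsypa

Shifts by position in nature: pos 0: n→o (+1), pos 1: a→h (+7), pos 2: t→u (+1), pos 3: u→b (+7) — repeating every 2. A repeating key of period 2 is used — shifts +1, +7 over and over.
For parrot: p+1=q, a+7=h, r+1=s, r+7=y, o+1=p, t+7=a.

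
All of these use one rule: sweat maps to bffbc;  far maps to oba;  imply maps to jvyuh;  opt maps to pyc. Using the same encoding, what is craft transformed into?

laboc

The shift depends on letter class: consonant s→b is +9, but vowel e→f is +1. Vowels shift forward by 1 and consonants shift forward by 9.
Applying it to craft: c(cons)+9=l, r(cons)+9=a, a(vowel)+1=b, f(cons)+9=o, t(cons)+9=c.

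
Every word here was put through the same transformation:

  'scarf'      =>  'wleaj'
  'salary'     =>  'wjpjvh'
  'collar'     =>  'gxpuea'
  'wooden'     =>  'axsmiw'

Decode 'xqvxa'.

Shifts by position in scarf: pos 0: s→w (+4), pos 1: c→l (+9), pos 2: a→e (+4), pos 3: r→a (+9) — repeating every 2. The shifts repeat in a cycle of length 2: positions 0,1,… shift by +4, +9, then the pattern repeats.
Undoing it on xqvxa: x−4=t, q−9=h, v−4=r, x−9=o, a−4=w.

throw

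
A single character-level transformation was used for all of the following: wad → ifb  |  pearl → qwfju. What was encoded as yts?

The output letters match the input read backwards, each shifted +5: wad reversed is daw. Two steps: reverse the string, then apply a Caesar shift of +5.
Undoing it on yts: shift back: y−5=t, t−5=o, s−5=n → ton; then reverse → not.

not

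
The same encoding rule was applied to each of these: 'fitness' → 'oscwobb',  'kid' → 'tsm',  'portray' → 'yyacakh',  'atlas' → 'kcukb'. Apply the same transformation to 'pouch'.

The shift depends on letter class: consonant f→o is +9, but vowel i→s is +10. Two shifts are in play — +10 for a/e/i/o/u, +9 for every other letter.
On pouch: p(cons)+9=y, o(vowel)+10=y, u(vowel)+10=e, c(cons)+9=l, h(cons)+9=q.

yyelq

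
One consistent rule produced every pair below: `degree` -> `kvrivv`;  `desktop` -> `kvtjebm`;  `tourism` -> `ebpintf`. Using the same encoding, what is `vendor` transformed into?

d(3)→k(10) and e(4)→v(21) fit y≡11x+3 (mod 26); the inverse of 11 mod 26 is 19. This is an affine cipher: with a=0,…,z=25, each position x becomes (11x+3) mod 26.
Applying it to vendor: v(21)→11·21+3≡0=a; e(4)→11·4+3≡21=v; n(13)→11·13+3≡16=q; d(3)→11·3+3≡10=k; o(14)→11·14+3≡1=b; r(17)→11·17+3≡8=i (all mod 26).

avqkbi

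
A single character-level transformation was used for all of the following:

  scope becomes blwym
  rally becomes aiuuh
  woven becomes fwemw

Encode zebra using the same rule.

The shift depends on letter class: consonant s→b is +9, but vowel o→w is +8. Vowels shift forward by 8 and consonants shift forward by 9.
On zebra: z(cons)+9=i, e(vowel)+8=m, b(cons)+9=k, r(cons)+9=a, a(vowel)+8=i.

imkai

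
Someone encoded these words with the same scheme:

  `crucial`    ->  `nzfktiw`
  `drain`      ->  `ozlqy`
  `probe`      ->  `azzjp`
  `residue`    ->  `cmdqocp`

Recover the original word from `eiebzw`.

It's a Vigenère-style cipher with numeric key [11,8]: position i shifts by key[i mod 2].
Reversing it on eiebzw: e−11=t, i−8=a, e−11=t, b−8=t, z−11=o, w−8=o.

tattoo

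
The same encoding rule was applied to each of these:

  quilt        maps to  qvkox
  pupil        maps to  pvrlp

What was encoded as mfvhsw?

meteor

In quilt: q→q is +0, u→v is +1, i→k is +2, l→o is +3 — the shift increases by 1 each position. Letter i (0-indexed) is shifted by i+0, so successive shifts are 0, 1, 2, ….
Undoing it on mfvhsw: m−0=m, f−1=e, v−2=t, h−3=e, s−4=o, w−5=r.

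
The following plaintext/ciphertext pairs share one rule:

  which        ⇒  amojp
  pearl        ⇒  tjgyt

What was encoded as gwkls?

creek

In which: w→a is +4, h→m is +5, i→o is +6, c→j is +7 — the shift increases by 1 each position. Letter i (0-indexed) is shifted by i+4, so successive shifts are 4, 5, 6, ….
Decoding gwkls: g−4=c, w−5=r, k−6=e, l−7=e, s−8=k.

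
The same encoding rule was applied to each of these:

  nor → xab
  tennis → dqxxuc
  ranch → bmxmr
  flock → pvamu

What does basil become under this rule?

The shift depends on letter class: consonant n→x is +10, but vowel o→a is +12. Two shifts are in play — +12 for a/e/i/o/u, +10 for every other letter.
Applying it to basil: b(cons)+10=l, a(vowel)+12=m, s(cons)+10=c, i(vowel)+12=u, l(cons)+10=v.

lmcuv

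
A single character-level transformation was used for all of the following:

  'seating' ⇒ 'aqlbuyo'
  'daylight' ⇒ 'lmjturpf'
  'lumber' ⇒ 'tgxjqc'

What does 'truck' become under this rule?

Shifts by position in seating: pos 0: s→a (+8), pos 1: e→q (+12), pos 2: a→l (+11), pos 3: t→b (+8), pos 4: i→u (+12), pos 5: n→y (+11) — repeating every 3. It's a Vigenère-style cipher with numeric key [8,12,11]: position i shifts by key[i mod 3].
For truck: t+8=b, r+12=d, u+11=f, c+8=k, k+12=w.

bdfkw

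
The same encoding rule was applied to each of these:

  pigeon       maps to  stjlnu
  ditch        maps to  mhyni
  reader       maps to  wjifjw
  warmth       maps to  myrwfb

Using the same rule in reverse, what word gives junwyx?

stripe

The word is reversed, then every letter is shifted forward by 5.
Undoing it on junwyx: shift back: j−5=e, u−5=p, n−5=i, w−5=r, y−5=t, x−5=s → epirts; then reverse → stripe.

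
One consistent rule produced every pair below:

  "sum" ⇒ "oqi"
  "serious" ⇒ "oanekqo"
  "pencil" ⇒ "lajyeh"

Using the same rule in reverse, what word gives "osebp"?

swift

Compare letters: s→o is +22, u→q is +22, m→i is +22 — a constant shift. Every letter moves 22 places later in the alphabet, wrapping around z→a.
Reversing it on osebp: o−22=s, s−22=w, e−22=i, b−22=f, p−22=t.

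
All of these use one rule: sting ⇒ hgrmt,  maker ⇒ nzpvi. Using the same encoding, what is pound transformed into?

This is the alphabet-reversal cipher (Atbash): a becomes z, b becomes y, etc.
On pound: p↔k, o↔l, u↔f, n↔m, d↔w.

klfmw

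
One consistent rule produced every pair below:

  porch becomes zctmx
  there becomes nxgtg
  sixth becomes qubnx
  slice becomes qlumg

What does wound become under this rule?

eckfj

p(15)→z(25) and o(14)→c(2) fit y≡23x+18 (mod 26); the inverse of 23 mod 26 is 17. Each letter's alphabet position (a=0..z=25) is mapped through 23·x+18 mod 26 — an affine cipher.
Applying it to wound: w(22)→23·22+18≡4=e; o(14)→23·14+18≡2=c; u(20)→23·20+18≡10=k; n(13)→23·13+18≡5=f; d(3)→23·3+18≡9=j (all mod 26).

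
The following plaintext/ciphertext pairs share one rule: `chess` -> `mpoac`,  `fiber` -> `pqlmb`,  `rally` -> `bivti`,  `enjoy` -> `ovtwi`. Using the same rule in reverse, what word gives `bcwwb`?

rumor

Shifts by position in chess: pos 0: c→m (+10), pos 1: h→p (+8), pos 2: e→o (+10), pos 3: s→a (+8) — repeating every 2. A repeating key of period 2 is used — shifts +10, +8 over and over.
Decoding bcwwb: b−10=r, c−8=u, w−10=m, w−8=o, b−10=r.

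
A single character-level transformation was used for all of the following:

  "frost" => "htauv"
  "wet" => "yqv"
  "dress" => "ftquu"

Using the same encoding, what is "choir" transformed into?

The shift depends on letter class: consonant f→h is +2, but vowel o→a is +12. Vowels shift forward by 12 and consonants shift forward by 2.
Applying it to choir: c(cons)+2=e, h(cons)+2=j, o(vowel)+12=a, i(vowel)+12=u, r(cons)+2=t.

ejaut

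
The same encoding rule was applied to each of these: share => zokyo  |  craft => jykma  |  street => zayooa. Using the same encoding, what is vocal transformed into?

The shift depends on letter class: consonant s→z is +7, but vowel a→k is +10. Vowels shift forward by 10 and consonants shift forward by 7.
For vocal: v(cons)+7=c, o(vowel)+10=y, c(cons)+7=j, a(vowel)+10=k, l(cons)+7=s.

cyjks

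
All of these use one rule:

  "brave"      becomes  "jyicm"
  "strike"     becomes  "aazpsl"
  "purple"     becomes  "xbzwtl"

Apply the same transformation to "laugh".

Shifts by position in brave: pos 0: b→j (+8), pos 1: r→y (+7), pos 2: a→i (+8), pos 3: v→c (+7) — repeating every 2. A repeating key of period 2 is used — shifts +8, +7 over and over.
On laugh: l+8=t, a+7=h, u+8=c, g+7=n, h+8=p.

thcnp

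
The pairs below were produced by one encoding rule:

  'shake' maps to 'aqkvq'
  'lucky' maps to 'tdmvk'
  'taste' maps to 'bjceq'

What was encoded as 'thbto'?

lyric

Letter i (0-indexed) is shifted by i+8, so successive shifts are 8, 9, 10, ….
Reversing it on thbto: t−8=l, h−9=y, b−10=r, t−11=i, o−12=c.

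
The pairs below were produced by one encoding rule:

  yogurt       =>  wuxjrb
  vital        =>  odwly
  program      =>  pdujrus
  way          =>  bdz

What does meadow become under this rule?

The output letters match the input read backwards, each shifted +3: yogurt reversed is trugoy. Two steps: reverse the string, then apply a Caesar shift of +3.
For meadow: reverse → wodaem; then shift: w+3=z, o+3=r, d+3=g, a+3=d, e+3=h, m+3=p.

zrgdhp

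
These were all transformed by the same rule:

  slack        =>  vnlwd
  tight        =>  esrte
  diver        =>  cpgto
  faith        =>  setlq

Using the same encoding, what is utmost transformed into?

The output letters match the input read backwards, each shifted +11: slack reversed is kcals. Two steps: reverse the string, then apply a Caesar shift of +11.
Applying it to utmost: reverse → tsomtu; then shift: t+11=e, s+11=d, o+11=z, m+11=x, t+11=e, u+11=f.

edzxef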